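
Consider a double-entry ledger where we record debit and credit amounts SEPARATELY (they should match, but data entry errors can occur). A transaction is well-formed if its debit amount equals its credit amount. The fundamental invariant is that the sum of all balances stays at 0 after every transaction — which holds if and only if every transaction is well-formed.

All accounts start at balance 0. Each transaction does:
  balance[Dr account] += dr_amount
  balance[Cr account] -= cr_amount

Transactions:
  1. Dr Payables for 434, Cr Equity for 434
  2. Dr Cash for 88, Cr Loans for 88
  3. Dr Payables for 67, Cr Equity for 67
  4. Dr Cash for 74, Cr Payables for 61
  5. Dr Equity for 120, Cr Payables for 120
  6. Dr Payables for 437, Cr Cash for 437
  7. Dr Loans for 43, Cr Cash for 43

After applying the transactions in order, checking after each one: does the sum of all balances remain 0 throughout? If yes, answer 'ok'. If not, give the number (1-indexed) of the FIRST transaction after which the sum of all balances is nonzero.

After txn 1: dr=434 cr=434 sum_balances=0
After txn 2: dr=88 cr=88 sum_balances=0
After txn 3: dr=67 cr=67 sum_balances=0
After txn 4: dr=74 cr=61 sum_balances=13
After txn 5: dr=120 cr=120 sum_balances=13
After txn 6: dr=437 cr=437 sum_balances=13
After txn 7: dr=43 cr=43 sum_balances=13

Answer: 4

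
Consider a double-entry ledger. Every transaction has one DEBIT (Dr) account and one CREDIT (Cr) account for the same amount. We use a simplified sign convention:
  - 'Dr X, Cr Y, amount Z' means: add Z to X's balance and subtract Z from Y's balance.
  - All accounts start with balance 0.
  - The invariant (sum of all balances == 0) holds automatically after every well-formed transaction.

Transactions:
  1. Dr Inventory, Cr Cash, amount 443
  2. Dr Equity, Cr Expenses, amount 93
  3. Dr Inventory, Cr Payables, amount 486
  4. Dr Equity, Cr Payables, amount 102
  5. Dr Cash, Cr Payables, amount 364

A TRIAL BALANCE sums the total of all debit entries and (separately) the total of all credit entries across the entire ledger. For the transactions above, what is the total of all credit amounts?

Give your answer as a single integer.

Txn 1: credit+=443
Txn 2: credit+=93
Txn 3: credit+=486
Txn 4: credit+=102
Txn 5: credit+=364
Total credits = 1488

Answer: 1488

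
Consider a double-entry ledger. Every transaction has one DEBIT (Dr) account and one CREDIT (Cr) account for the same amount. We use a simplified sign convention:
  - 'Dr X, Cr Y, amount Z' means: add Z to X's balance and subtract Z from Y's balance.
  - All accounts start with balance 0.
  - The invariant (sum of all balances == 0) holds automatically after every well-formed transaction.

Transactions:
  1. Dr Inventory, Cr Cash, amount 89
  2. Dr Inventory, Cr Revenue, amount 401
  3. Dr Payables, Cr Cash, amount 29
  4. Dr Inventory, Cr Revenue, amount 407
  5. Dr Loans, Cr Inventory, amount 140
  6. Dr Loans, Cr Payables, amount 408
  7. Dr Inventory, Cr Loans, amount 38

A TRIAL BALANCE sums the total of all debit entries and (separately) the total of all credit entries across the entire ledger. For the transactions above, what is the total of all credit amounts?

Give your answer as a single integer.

Answer: 1512

Derivation:
Txn 1: credit+=89
Txn 2: credit+=401
Txn 3: credit+=29
Txn 4: credit+=407
Txn 5: credit+=140
Txn 6: credit+=408
Txn 7: credit+=38
Total credits = 1512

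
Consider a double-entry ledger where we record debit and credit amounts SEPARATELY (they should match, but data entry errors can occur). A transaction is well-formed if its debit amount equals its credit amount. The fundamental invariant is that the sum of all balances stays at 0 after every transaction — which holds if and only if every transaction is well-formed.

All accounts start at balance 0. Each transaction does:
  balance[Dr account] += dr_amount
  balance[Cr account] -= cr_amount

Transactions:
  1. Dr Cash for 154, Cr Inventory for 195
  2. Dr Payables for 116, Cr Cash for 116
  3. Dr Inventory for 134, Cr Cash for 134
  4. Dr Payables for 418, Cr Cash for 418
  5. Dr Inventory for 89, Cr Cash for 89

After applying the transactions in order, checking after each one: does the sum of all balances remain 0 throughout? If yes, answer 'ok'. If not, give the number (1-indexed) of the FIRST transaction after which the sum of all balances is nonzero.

Answer: 1

Derivation:
After txn 1: dr=154 cr=195 sum_balances=-41
After txn 2: dr=116 cr=116 sum_balances=-41
After txn 3: dr=134 cr=134 sum_balances=-41
After txn 4: dr=418 cr=418 sum_balances=-41
After txn 5: dr=89 cr=89 sum_balances=-41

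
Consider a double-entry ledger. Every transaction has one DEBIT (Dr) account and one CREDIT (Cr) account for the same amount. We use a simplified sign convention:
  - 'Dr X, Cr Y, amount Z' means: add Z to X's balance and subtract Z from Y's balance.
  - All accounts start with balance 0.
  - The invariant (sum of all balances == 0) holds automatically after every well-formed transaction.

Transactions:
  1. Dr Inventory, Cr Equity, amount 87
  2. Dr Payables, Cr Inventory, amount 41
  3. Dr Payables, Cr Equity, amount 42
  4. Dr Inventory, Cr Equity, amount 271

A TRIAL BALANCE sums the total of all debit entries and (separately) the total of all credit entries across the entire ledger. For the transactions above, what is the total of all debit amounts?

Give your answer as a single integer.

Answer: 441

Derivation:
Txn 1: debit+=87
Txn 2: debit+=41
Txn 3: debit+=42
Txn 4: debit+=271
Total debits = 441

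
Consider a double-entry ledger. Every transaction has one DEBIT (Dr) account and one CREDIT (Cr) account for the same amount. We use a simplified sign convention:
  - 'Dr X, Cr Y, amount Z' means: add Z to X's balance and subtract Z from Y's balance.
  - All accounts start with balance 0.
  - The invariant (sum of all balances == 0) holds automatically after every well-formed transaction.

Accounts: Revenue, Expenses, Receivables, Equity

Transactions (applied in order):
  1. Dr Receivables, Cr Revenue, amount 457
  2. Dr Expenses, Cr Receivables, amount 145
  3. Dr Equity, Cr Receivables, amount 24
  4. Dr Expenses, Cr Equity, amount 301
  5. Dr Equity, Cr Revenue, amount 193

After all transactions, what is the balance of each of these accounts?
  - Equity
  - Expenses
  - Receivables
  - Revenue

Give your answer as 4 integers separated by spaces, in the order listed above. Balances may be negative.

After txn 1 (Dr Receivables, Cr Revenue, amount 457): Receivables=457 Revenue=-457
After txn 2 (Dr Expenses, Cr Receivables, amount 145): Expenses=145 Receivables=312 Revenue=-457
After txn 3 (Dr Equity, Cr Receivables, amount 24): Equity=24 Expenses=145 Receivables=288 Revenue=-457
After txn 4 (Dr Expenses, Cr Equity, amount 301): Equity=-277 Expenses=446 Receivables=288 Revenue=-457
After txn 5 (Dr Equity, Cr Revenue, amount 193): Equity=-84 Expenses=446 Receivables=288 Revenue=-650

Answer: -84 446 288 -650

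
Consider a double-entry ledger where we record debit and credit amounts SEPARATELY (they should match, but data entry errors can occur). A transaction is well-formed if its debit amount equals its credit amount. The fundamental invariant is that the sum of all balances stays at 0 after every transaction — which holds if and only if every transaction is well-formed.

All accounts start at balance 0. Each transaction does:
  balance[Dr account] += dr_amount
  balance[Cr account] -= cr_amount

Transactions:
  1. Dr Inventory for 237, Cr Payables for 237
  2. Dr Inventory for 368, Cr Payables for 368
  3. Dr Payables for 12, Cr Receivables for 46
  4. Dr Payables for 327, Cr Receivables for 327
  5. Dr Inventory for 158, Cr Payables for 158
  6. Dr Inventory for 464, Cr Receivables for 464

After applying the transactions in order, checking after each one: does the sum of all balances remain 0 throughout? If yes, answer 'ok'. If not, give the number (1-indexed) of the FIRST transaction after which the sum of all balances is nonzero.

After txn 1: dr=237 cr=237 sum_balances=0
After txn 2: dr=368 cr=368 sum_balances=0
After txn 3: dr=12 cr=46 sum_balances=-34
After txn 4: dr=327 cr=327 sum_balances=-34
After txn 5: dr=158 cr=158 sum_balances=-34
After txn 6: dr=464 cr=464 sum_balances=-34

Answer: 3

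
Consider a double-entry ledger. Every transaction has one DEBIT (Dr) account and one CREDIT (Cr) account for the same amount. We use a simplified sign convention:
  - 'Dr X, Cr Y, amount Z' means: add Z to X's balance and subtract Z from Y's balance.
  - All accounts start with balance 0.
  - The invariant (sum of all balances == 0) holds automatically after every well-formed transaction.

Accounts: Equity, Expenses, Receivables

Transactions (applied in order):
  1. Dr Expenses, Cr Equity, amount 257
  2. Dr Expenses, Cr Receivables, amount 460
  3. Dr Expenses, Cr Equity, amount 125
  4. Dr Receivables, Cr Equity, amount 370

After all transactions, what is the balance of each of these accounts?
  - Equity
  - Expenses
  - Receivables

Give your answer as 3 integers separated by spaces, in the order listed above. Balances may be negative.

After txn 1 (Dr Expenses, Cr Equity, amount 257): Equity=-257 Expenses=257
After txn 2 (Dr Expenses, Cr Receivables, amount 460): Equity=-257 Expenses=717 Receivables=-460
After txn 3 (Dr Expenses, Cr Equity, amount 125): Equity=-382 Expenses=842 Receivables=-460
After txn 4 (Dr Receivables, Cr Equity, amount 370): Equity=-752 Expenses=842 Receivables=-90

Answer: -752 842 -90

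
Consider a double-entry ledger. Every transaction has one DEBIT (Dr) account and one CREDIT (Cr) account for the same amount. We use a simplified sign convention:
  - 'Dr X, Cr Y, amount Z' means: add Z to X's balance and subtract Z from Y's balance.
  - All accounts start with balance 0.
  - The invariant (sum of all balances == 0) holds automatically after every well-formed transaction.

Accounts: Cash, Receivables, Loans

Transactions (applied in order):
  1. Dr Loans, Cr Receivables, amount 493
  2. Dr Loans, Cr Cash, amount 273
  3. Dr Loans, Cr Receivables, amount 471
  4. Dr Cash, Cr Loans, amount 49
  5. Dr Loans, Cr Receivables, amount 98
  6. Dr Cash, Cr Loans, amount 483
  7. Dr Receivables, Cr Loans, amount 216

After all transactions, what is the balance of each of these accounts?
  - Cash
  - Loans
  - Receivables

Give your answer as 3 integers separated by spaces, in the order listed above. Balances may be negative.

After txn 1 (Dr Loans, Cr Receivables, amount 493): Loans=493 Receivables=-493
After txn 2 (Dr Loans, Cr Cash, amount 273): Cash=-273 Loans=766 Receivables=-493
After txn 3 (Dr Loans, Cr Receivables, amount 471): Cash=-273 Loans=1237 Receivables=-964
After txn 4 (Dr Cash, Cr Loans, amount 49): Cash=-224 Loans=1188 Receivables=-964
After txn 5 (Dr Loans, Cr Receivables, amount 98): Cash=-224 Loans=1286 Receivables=-1062
After txn 6 (Dr Cash, Cr Loans, amount 483): Cash=259 Loans=803 Receivables=-1062
After txn 7 (Dr Receivables, Cr Loans, amount 216): Cash=259 Loans=587 Receivables=-846

Answer: 259 587 -846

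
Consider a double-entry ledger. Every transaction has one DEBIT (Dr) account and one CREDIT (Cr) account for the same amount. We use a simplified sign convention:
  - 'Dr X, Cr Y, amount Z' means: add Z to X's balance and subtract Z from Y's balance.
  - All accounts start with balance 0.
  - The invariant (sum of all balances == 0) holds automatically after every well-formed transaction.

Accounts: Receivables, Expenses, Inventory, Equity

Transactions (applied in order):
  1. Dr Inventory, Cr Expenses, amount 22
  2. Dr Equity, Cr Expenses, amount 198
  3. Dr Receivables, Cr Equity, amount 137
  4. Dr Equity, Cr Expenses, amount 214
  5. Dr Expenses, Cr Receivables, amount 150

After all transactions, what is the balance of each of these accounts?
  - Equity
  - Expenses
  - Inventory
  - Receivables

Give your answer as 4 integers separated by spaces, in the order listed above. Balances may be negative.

Answer: 275 -284 22 -13

Derivation:
After txn 1 (Dr Inventory, Cr Expenses, amount 22): Expenses=-22 Inventory=22
After txn 2 (Dr Equity, Cr Expenses, amount 198): Equity=198 Expenses=-220 Inventory=22
After txn 3 (Dr Receivables, Cr Equity, amount 137): Equity=61 Expenses=-220 Inventory=22 Receivables=137
After txn 4 (Dr Equity, Cr Expenses, amount 214): Equity=275 Expenses=-434 Inventory=22 Receivables=137
After txn 5 (Dr Expenses, Cr Receivables, amount 150): Equity=275 Expenses=-284 Inventory=22 Receivables=-13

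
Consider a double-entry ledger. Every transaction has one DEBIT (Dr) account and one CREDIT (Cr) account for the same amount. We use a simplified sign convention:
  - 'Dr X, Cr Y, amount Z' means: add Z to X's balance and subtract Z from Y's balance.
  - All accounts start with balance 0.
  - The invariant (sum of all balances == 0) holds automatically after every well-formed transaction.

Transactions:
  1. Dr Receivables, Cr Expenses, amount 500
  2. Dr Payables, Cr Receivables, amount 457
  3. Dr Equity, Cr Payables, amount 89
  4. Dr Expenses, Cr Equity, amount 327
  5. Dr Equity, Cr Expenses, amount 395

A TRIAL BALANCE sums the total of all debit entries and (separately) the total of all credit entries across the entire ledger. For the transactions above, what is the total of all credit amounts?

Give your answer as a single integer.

Txn 1: credit+=500
Txn 2: credit+=457
Txn 3: credit+=89
Txn 4: credit+=327
Txn 5: credit+=395
Total credits = 1768

Answer: 1768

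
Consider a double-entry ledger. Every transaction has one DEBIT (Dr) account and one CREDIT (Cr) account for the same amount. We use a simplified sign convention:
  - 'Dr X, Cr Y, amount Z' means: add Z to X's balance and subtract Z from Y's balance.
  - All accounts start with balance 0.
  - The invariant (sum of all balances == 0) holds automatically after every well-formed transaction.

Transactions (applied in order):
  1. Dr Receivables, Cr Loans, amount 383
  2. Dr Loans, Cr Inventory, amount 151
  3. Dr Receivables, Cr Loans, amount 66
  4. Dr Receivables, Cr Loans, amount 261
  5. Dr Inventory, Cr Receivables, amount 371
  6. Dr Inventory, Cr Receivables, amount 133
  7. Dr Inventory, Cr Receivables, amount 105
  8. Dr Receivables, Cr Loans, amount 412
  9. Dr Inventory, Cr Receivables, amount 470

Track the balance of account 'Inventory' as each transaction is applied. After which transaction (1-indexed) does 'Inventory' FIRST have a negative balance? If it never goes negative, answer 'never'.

Answer: 2

Derivation:
After txn 1: Inventory=0
After txn 2: Inventory=-151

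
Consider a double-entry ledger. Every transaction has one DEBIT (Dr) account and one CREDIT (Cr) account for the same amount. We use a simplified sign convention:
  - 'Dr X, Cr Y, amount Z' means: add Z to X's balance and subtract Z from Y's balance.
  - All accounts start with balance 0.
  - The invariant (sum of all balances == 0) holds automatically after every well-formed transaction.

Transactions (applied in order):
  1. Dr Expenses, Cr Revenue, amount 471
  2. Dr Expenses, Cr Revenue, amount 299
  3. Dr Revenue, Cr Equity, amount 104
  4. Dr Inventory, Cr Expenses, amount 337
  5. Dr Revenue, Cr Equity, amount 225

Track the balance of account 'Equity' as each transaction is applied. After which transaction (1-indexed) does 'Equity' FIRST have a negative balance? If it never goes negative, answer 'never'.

After txn 1: Equity=0
After txn 2: Equity=0
After txn 3: Equity=-104

Answer: 3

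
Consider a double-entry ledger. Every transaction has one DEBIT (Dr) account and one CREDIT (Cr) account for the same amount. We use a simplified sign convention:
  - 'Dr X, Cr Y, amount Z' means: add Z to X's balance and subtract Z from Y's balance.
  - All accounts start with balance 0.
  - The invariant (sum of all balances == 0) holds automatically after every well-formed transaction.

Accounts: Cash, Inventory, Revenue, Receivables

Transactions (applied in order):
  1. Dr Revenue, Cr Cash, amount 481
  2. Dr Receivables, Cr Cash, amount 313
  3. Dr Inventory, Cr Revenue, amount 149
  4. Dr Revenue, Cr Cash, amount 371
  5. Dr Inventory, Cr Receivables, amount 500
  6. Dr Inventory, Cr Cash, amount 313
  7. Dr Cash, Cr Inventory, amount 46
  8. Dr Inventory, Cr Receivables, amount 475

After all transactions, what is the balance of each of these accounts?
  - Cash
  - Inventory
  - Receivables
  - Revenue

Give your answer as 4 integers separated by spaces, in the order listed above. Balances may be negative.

After txn 1 (Dr Revenue, Cr Cash, amount 481): Cash=-481 Revenue=481
After txn 2 (Dr Receivables, Cr Cash, amount 313): Cash=-794 Receivables=313 Revenue=481
After txn 3 (Dr Inventory, Cr Revenue, amount 149): Cash=-794 Inventory=149 Receivables=313 Revenue=332
After txn 4 (Dr Revenue, Cr Cash, amount 371): Cash=-1165 Inventory=149 Receivables=313 Revenue=703
After txn 5 (Dr Inventory, Cr Receivables, amount 500): Cash=-1165 Inventory=649 Receivables=-187 Revenue=703
After txn 6 (Dr Inventory, Cr Cash, amount 313): Cash=-1478 Inventory=962 Receivables=-187 Revenue=703
After txn 7 (Dr Cash, Cr Inventory, amount 46): Cash=-1432 Inventory=916 Receivables=-187 Revenue=703
After txn 8 (Dr Inventory, Cr Receivables, amount 475): Cash=-1432 Inventory=1391 Receivables=-662 Revenue=703

Answer: -1432 1391 -662 703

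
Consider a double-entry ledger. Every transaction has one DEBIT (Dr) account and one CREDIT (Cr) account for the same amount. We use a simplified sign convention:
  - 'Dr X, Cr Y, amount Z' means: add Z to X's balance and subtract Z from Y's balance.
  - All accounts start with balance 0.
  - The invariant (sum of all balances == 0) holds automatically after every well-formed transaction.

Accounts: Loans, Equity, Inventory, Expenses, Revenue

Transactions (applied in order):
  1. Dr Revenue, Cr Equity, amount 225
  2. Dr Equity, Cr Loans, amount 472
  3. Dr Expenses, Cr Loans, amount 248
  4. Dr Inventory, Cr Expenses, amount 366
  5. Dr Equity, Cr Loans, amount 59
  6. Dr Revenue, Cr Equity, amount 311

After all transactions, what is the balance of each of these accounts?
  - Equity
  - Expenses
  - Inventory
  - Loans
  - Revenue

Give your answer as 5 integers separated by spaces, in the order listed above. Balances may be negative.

Answer: -5 -118 366 -779 536

Derivation:
After txn 1 (Dr Revenue, Cr Equity, amount 225): Equity=-225 Revenue=225
After txn 2 (Dr Equity, Cr Loans, amount 472): Equity=247 Loans=-472 Revenue=225
After txn 3 (Dr Expenses, Cr Loans, amount 248): Equity=247 Expenses=248 Loans=-720 Revenue=225
After txn 4 (Dr Inventory, Cr Expenses, amount 366): Equity=247 Expenses=-118 Inventory=366 Loans=-720 Revenue=225
After txn 5 (Dr Equity, Cr Loans, amount 59): Equity=306 Expenses=-118 Inventory=366 Loans=-779 Revenue=225
After txn 6 (Dr Revenue, Cr Equity, amount 311): Equity=-5 Expenses=-118 Inventory=366 Loans=-779 Revenue=536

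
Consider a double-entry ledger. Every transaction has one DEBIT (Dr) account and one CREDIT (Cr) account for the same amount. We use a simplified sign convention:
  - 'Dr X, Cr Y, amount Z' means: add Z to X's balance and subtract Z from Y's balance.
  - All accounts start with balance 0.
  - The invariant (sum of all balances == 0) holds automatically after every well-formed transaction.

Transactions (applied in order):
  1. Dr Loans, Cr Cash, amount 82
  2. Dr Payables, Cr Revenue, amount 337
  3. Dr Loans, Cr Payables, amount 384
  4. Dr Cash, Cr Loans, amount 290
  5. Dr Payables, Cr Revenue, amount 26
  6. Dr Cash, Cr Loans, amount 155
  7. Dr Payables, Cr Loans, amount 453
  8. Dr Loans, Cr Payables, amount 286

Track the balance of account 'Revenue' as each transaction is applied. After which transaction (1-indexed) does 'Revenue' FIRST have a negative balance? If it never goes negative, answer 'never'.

Answer: 2

Derivation:
After txn 1: Revenue=0
After txn 2: Revenue=-337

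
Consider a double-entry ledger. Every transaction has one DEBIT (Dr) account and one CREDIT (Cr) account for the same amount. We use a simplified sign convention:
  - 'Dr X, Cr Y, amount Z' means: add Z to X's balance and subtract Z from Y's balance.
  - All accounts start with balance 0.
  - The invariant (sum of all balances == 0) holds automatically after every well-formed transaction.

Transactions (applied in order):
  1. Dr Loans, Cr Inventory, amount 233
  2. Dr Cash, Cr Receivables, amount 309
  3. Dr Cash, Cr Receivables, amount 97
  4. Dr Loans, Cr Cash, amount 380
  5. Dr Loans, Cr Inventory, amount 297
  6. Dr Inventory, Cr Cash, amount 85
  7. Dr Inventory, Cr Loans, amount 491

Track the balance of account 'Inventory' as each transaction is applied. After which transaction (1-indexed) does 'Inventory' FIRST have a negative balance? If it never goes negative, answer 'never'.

Answer: 1

Derivation:
After txn 1: Inventory=-233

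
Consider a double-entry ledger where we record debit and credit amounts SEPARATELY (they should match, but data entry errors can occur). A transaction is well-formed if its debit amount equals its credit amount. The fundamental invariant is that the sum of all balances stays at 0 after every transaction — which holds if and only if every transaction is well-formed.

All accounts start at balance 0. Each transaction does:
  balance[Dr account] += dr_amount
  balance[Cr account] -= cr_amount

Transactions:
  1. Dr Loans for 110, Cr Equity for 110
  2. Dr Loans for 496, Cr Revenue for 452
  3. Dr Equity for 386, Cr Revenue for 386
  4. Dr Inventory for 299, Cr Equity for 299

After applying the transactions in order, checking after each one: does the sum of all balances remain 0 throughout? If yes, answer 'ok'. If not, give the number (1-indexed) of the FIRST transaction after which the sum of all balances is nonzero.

Answer: 2

Derivation:
After txn 1: dr=110 cr=110 sum_balances=0
After txn 2: dr=496 cr=452 sum_balances=44
After txn 3: dr=386 cr=386 sum_balances=44
After txn 4: dr=299 cr=299 sum_balances=44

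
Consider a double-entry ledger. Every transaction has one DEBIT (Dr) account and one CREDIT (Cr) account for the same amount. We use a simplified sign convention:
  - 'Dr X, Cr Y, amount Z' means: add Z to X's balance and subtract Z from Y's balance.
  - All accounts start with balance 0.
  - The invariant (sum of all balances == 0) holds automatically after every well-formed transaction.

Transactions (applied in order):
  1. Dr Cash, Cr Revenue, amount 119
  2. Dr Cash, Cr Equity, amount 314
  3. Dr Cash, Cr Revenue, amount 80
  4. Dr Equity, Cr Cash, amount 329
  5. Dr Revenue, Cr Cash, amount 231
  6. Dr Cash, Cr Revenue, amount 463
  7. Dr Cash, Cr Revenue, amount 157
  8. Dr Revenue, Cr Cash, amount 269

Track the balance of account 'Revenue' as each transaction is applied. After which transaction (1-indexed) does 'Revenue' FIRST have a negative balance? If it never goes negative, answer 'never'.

Answer: 1

Derivation:
After txn 1: Revenue=-119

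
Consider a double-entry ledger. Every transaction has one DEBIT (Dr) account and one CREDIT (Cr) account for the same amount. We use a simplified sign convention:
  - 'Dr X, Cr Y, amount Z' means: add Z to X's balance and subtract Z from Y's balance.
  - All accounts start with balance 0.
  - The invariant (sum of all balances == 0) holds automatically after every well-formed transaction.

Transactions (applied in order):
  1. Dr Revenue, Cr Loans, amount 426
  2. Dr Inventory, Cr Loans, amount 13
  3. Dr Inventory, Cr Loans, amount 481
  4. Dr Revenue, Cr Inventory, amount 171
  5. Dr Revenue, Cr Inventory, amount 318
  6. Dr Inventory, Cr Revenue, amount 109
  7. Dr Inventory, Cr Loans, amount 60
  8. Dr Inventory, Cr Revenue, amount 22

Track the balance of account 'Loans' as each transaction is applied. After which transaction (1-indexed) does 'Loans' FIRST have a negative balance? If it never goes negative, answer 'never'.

Answer: 1

Derivation:
After txn 1: Loans=-426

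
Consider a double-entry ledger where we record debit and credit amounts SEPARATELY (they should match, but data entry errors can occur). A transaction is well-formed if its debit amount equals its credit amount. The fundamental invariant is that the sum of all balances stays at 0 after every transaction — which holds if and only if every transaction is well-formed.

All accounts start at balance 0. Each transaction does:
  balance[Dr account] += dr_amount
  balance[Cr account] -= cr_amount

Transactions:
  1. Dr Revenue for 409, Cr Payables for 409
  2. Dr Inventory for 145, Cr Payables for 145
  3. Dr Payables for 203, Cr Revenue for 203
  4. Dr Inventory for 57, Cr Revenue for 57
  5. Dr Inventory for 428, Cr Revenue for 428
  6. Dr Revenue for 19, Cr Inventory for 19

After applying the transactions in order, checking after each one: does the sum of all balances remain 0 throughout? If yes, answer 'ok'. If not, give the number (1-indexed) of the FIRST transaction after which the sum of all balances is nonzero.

After txn 1: dr=409 cr=409 sum_balances=0
After txn 2: dr=145 cr=145 sum_balances=0
After txn 3: dr=203 cr=203 sum_balances=0
After txn 4: dr=57 cr=57 sum_balances=0
After txn 5: dr=428 cr=428 sum_balances=0
After txn 6: dr=19 cr=19 sum_balances=0

Answer: ok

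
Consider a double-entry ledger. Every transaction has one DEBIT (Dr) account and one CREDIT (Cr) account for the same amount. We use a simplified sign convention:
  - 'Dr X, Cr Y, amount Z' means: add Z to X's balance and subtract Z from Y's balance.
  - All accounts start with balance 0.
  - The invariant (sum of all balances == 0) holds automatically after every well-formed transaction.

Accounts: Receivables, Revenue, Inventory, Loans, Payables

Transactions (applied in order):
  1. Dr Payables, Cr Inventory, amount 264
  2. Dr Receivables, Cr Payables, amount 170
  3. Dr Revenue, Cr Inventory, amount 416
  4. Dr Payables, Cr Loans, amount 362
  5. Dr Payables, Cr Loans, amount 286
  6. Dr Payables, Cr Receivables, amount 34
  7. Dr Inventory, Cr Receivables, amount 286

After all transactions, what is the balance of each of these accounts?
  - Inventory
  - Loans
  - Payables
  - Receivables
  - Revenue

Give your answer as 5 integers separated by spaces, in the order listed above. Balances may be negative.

Answer: -394 -648 776 -150 416

Derivation:
After txn 1 (Dr Payables, Cr Inventory, amount 264): Inventory=-264 Payables=264
After txn 2 (Dr Receivables, Cr Payables, amount 170): Inventory=-264 Payables=94 Receivables=170
After txn 3 (Dr Revenue, Cr Inventory, amount 416): Inventory=-680 Payables=94 Receivables=170 Revenue=416
After txn 4 (Dr Payables, Cr Loans, amount 362): Inventory=-680 Loans=-362 Payables=456 Receivables=170 Revenue=416
After txn 5 (Dr Payables, Cr Loans, amount 286): Inventory=-680 Loans=-648 Payables=742 Receivables=170 Revenue=416
After txn 6 (Dr Payables, Cr Receivables, amount 34): Inventory=-680 Loans=-648 Payables=776 Receivables=136 Revenue=416
After txn 7 (Dr Inventory, Cr Receivables, amount 286): Inventory=-394 Loans=-648 Payables=776 Receivables=-150 Revenue=416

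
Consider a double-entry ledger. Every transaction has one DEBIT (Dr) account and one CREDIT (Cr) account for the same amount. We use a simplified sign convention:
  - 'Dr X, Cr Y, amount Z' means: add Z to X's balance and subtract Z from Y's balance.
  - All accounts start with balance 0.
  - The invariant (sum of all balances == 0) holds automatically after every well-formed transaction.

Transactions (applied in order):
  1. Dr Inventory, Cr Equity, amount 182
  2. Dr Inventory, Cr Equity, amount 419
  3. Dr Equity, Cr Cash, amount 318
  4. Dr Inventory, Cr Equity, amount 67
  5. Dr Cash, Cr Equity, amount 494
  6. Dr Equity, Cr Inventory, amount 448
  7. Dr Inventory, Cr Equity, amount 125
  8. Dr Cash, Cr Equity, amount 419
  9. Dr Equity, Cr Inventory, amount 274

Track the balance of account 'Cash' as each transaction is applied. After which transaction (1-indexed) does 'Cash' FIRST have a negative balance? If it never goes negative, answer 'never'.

After txn 1: Cash=0
After txn 2: Cash=0
After txn 3: Cash=-318

Answer: 3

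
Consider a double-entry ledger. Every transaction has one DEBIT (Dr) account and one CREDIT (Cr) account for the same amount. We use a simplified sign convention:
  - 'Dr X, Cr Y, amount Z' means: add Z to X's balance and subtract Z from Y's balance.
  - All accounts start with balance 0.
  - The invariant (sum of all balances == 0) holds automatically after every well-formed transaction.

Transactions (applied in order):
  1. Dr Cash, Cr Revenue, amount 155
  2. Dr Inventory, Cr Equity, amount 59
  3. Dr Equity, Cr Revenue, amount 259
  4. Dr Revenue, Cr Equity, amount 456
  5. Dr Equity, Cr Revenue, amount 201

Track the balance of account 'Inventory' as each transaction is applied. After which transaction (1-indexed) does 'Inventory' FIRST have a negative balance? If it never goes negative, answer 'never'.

After txn 1: Inventory=0
After txn 2: Inventory=59
After txn 3: Inventory=59
After txn 4: Inventory=59
After txn 5: Inventory=59

Answer: never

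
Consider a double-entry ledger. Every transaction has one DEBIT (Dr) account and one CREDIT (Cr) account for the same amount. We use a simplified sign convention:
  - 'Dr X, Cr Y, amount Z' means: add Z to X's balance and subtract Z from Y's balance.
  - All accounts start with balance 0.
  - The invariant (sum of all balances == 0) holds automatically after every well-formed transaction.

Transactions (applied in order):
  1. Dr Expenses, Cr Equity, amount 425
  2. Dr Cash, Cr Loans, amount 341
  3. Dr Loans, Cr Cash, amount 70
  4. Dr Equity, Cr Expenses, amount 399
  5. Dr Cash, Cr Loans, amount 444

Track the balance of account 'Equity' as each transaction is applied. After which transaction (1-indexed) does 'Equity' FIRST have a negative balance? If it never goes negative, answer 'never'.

Answer: 1

Derivation:
After txn 1: Equity=-425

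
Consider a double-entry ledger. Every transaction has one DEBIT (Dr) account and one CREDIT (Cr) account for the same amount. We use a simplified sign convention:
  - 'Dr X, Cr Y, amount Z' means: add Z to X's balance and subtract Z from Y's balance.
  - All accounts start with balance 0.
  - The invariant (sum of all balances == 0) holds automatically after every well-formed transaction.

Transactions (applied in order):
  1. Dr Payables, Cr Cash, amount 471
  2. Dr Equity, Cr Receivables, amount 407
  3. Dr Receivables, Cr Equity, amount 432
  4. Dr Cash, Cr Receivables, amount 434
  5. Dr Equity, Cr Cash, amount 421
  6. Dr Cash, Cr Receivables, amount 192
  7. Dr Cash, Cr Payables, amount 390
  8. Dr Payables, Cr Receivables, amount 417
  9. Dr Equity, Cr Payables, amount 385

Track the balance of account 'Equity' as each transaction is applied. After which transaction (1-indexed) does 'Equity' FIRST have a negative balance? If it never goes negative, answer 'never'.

Answer: 3

Derivation:
After txn 1: Equity=0
After txn 2: Equity=407
After txn 3: Equity=-25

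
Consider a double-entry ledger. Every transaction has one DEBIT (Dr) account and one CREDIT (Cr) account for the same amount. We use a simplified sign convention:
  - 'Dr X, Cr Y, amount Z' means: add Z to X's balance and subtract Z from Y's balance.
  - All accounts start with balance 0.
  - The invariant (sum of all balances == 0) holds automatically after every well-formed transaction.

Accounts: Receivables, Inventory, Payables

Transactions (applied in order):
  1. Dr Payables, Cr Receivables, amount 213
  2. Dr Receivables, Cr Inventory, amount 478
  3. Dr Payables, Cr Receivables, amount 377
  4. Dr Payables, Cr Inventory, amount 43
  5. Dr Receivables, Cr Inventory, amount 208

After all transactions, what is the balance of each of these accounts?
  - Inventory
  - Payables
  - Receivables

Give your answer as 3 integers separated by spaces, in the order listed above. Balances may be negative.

After txn 1 (Dr Payables, Cr Receivables, amount 213): Payables=213 Receivables=-213
After txn 2 (Dr Receivables, Cr Inventory, amount 478): Inventory=-478 Payables=213 Receivables=265
After txn 3 (Dr Payables, Cr Receivables, amount 377): Inventory=-478 Payables=590 Receivables=-112
After txn 4 (Dr Payables, Cr Inventory, amount 43): Inventory=-521 Payables=633 Receivables=-112
After txn 5 (Dr Receivables, Cr Inventory, amount 208): Inventory=-729 Payables=633 Receivables=96

Answer: -729 633 96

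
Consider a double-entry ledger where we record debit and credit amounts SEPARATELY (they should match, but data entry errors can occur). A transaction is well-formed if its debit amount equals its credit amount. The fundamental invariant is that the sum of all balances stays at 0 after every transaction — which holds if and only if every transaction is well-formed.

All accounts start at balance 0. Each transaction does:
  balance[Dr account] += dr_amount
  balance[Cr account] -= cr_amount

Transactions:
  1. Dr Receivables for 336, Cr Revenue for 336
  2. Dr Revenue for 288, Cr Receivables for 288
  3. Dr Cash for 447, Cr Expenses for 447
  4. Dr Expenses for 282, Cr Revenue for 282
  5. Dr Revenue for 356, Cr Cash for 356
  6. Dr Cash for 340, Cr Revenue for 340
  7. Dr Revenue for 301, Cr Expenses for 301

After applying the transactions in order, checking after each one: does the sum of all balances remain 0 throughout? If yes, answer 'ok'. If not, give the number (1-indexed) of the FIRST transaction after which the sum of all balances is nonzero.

After txn 1: dr=336 cr=336 sum_balances=0
After txn 2: dr=288 cr=288 sum_balances=0
After txn 3: dr=447 cr=447 sum_balances=0
After txn 4: dr=282 cr=282 sum_balances=0
After txn 5: dr=356 cr=356 sum_balances=0
After txn 6: dr=340 cr=340 sum_balances=0
After txn 7: dr=301 cr=301 sum_balances=0

Answer: ok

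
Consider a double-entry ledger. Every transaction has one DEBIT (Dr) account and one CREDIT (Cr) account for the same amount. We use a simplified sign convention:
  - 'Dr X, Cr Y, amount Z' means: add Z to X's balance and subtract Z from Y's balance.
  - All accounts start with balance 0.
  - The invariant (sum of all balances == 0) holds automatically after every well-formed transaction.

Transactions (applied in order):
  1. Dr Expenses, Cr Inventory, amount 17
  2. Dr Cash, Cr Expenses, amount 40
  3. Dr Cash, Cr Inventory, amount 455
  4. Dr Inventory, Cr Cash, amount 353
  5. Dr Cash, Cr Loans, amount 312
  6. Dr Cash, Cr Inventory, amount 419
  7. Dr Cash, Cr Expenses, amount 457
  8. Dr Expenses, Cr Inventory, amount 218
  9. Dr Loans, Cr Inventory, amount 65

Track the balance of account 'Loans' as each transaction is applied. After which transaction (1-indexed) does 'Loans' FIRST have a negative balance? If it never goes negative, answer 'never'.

After txn 1: Loans=0
After txn 2: Loans=0
After txn 3: Loans=0
After txn 4: Loans=0
After txn 5: Loans=-312

Answer: 5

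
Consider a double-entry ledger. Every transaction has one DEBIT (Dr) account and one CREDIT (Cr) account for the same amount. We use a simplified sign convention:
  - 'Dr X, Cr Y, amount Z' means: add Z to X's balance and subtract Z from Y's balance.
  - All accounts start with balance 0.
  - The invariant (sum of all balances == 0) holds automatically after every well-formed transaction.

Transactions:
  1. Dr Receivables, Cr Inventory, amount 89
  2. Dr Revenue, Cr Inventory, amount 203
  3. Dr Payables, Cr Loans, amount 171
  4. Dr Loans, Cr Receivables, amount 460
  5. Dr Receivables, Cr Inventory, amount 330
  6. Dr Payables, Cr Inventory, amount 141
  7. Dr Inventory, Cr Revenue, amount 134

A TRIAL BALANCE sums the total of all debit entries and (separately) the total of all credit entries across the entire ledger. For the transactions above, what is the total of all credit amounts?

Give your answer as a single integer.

Answer: 1528

Derivation:
Txn 1: credit+=89
Txn 2: credit+=203
Txn 3: credit+=171
Txn 4: credit+=460
Txn 5: credit+=330
Txn 6: credit+=141
Txn 7: credit+=134
Total credits = 1528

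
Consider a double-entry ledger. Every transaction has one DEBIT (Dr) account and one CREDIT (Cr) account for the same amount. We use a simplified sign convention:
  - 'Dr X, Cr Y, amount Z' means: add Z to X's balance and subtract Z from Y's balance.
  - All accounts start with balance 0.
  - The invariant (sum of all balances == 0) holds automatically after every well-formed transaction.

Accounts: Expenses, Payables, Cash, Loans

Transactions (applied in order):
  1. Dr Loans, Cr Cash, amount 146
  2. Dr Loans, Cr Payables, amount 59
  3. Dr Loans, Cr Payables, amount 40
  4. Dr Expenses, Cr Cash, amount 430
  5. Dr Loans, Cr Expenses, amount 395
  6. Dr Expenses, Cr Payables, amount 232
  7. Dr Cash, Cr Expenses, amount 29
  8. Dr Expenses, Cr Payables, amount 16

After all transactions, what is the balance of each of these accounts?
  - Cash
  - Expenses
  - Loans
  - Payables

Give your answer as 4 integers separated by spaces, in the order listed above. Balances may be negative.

Answer: -547 254 640 -347

Derivation:
After txn 1 (Dr Loans, Cr Cash, amount 146): Cash=-146 Loans=146
After txn 2 (Dr Loans, Cr Payables, amount 59): Cash=-146 Loans=205 Payables=-59
After txn 3 (Dr Loans, Cr Payables, amount 40): Cash=-146 Loans=245 Payables=-99
After txn 4 (Dr Expenses, Cr Cash, amount 430): Cash=-576 Expenses=430 Loans=245 Payables=-99
After txn 5 (Dr Loans, Cr Expenses, amount 395): Cash=-576 Expenses=35 Loans=640 Payables=-99
After txn 6 (Dr Expenses, Cr Payables, amount 232): Cash=-576 Expenses=267 Loans=640 Payables=-331
After txn 7 (Dr Cash, Cr Expenses, amount 29): Cash=-547 Expenses=238 Loans=640 Payables=-331
After txn 8 (Dr Expenses, Cr Payables, amount 16): Cash=-547 Expenses=254 Loans=640 Payables=-347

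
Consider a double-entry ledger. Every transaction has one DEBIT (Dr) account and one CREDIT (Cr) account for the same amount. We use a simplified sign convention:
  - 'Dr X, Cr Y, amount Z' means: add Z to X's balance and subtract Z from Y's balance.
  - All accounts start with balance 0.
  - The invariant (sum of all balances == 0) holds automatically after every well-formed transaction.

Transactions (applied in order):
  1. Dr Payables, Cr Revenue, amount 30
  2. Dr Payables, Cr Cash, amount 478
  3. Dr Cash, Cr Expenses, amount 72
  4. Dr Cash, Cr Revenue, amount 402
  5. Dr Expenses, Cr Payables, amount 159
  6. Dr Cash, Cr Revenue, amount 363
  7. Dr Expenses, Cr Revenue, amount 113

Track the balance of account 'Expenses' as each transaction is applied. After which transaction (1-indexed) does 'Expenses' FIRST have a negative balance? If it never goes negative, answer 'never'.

After txn 1: Expenses=0
After txn 2: Expenses=0
After txn 3: Expenses=-72

Answer: 3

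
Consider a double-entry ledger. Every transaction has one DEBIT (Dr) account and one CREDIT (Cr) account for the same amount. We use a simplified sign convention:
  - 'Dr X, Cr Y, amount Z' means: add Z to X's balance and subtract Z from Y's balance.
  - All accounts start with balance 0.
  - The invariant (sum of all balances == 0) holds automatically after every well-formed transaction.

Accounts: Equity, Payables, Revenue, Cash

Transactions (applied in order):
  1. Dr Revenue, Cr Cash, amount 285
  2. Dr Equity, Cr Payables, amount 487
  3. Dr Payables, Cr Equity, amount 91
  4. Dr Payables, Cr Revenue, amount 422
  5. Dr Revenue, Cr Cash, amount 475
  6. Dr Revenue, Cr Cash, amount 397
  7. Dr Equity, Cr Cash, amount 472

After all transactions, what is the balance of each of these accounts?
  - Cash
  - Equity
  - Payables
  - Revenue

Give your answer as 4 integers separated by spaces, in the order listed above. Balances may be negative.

Answer: -1629 868 26 735

Derivation:
After txn 1 (Dr Revenue, Cr Cash, amount 285): Cash=-285 Revenue=285
After txn 2 (Dr Equity, Cr Payables, amount 487): Cash=-285 Equity=487 Payables=-487 Revenue=285
After txn 3 (Dr Payables, Cr Equity, amount 91): Cash=-285 Equity=396 Payables=-396 Revenue=285
After txn 4 (Dr Payables, Cr Revenue, amount 422): Cash=-285 Equity=396 Payables=26 Revenue=-137
After txn 5 (Dr Revenue, Cr Cash, amount 475): Cash=-760 Equity=396 Payables=26 Revenue=338
After txn 6 (Dr Revenue, Cr Cash, amount 397): Cash=-1157 Equity=396 Payables=26 Revenue=735
After txn 7 (Dr Equity, Cr Cash, amount 472): Cash=-1629 Equity=868 Payables=26 Revenue=735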